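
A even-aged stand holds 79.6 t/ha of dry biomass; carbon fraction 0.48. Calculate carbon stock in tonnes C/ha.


Formula: Carbon Stock = Biomass * Carbon Fraction
C = 79.6 t/ha * 0.48
C = 38.2 t C/ha

38.2


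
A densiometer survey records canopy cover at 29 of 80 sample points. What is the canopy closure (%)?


Formula: Canopy closure = covered points / total points * 100
Closure = 29 / 80 * 100
Closure = 0.3625 * 100 = 36.3%

36.3


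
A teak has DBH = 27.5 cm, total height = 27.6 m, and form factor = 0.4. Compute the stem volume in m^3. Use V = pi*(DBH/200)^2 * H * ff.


Formula: V = pi * (DBH/200)^2 * H * ff
Radius = DBH/200 = 27.5/200 = 0.1375 m
Radius^2 = 0.1375^2 = 0.01890625 m^2
V = pi * 0.01890625 * 27.6 * 0.4
V = 0.656 m^3

0.656


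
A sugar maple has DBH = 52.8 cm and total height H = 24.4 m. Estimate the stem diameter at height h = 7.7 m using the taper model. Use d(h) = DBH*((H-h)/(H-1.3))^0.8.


Taper: d(h) = DBH * ((H - h) / (H - 1.3))^0.8
Numerator = H - h = 24.4 - 7.7 = 16.7 m
Denominator = H - 1.3 = 24.4 - 1.3 = 23.1 m
Ratio = 16.7 / 23.1 = 0.72294
d = 52.8 * 0.72294^0.8 = 40.7 cm

40.7


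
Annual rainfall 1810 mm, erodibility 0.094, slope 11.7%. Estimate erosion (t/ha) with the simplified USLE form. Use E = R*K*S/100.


Formula: E = R * K * S / 100  (simplified USLE)
R * K = 1810 * 0.094 = 170.14
E = 170.14 * 11.7 / 100 = 19.91 t/ha

19.91


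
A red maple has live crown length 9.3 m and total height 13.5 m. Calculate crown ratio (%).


Formula: Crown Ratio = (Crown Length / Total Height) * 100
CR = (9.3 m / 13.5 m) * 100
CR = 0.6889 * 100 = 68.9%

68.9


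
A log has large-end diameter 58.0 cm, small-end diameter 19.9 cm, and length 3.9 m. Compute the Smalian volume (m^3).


Smalian: V = (A1 + A2)/2 * L,  A = pi*(D/200)^2
A1 = pi*(58.0/200)^2 = 0.264208 m^2
A2 = pi*(19.9/200)^2 = 0.031103 m^2
V = (0.264208+0.031103)/2*3.9 = 0.5759 m^3

0.5759


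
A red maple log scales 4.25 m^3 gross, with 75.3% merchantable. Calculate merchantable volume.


Formula: MV = V_total * (merchantable_pct / 100)
Merchantable fraction = 75.3% / 100 = 0.753
MV = 4.25 m^3 * 0.753 = 3.2 m^3

3.2


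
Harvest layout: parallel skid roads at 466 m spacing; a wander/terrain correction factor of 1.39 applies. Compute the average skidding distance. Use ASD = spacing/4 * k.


Formula: ASD = (spacing / 4) * correction
Uncorrected distance = spacing / 4 = 466 / 4 = 116.5 m
ASD = 116.5 * 1.39 = 162 m

162


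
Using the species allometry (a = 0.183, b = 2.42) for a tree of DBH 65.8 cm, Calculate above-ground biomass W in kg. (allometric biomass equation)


Formula: W = a * DBH^b  (allometric power law)
DBH^b = 65.8^2.42 = 25125.0343
W = 0.183 * 25125.0343 = 4597.9 kg

4597.9


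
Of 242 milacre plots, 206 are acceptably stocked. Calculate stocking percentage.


Formula: Stocking % = stocked plots / total plots * 100
Stocking = 206 / 242 * 100
Stocking = 0.8512 * 100 = 85.1%

85.1


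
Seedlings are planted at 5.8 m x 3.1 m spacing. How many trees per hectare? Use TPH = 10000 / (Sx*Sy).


Formula: TPH = 10000 m^2/ha / (spacing_x * spacing_y)
Area per tree = 5.8 m * 3.1 m = 17.98 m^2
TPH = 10000 / 17.98 = 556 trees/ha

556


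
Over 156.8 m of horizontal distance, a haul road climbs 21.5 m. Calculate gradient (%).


Formula: Gradient = rise / run * 100
Gradient = 21.5 / 156.8 * 100 = 13.7%

13.7


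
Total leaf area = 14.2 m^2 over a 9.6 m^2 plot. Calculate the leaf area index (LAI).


Formula: LAI = total leaf area / ground area  (dimensionless)
LAI = 14.2 m^2 / 9.6 m^2
LAI = 1.48

1.48


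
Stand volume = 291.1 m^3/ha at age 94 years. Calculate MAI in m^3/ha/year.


Formula: MAI = Total Volume / Stand Age
MAI = 291.1 m^3/ha / 94 years
MAI = 3.1 m^3/ha/year

3.1


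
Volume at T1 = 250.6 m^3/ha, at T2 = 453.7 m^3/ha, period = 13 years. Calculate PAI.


Formula: PAI = (V_T2 - V_T1) / (T2 - T1)
Volume increment = 453.7 - 250.6 = 203.1 m^3/ha
PAI = 203.1 / 13 = 15.62 m^3/ha/year

15.62


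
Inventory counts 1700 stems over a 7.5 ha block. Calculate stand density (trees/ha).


Formula: Stand Density = N_trees / Area_ha
Density = 1700 trees / 7.5 ha
Density = 227 trees/ha

227


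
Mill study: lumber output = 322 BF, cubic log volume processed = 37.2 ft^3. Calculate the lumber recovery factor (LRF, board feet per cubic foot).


Formula: LRF = Lumber Output (BF) / Log Input (ft^3)
LRF = 322 BF / 37.2 ft^3
LRF = 8.66 BF/ft^3

8.66


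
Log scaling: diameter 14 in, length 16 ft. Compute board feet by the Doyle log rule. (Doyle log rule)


Doyle: BF = (D - 4)^2 * L / 16
Adjusted diameter = 14 - 4 = 10 in
(D-4)^2 = 10^2 = 100
BF = 100 * 16 / 16 = 100 BF

100


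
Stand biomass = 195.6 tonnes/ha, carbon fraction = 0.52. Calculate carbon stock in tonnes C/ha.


Formula: Carbon Stock = Biomass * Carbon Fraction
C = 195.6 t/ha * 0.52
C = 101.7 t C/ha

101.7


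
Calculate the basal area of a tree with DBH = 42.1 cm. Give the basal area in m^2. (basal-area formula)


Formula: BA = pi * (DBH/2)^2 / 10000  (cm^2 to m^2)
Radius = DBH/2 = 42.1/2 = 21.05 cm
BA = pi * 21.05^2 / 10000
   = 1392.0476 cm^2 / 10000
   = 0.1392 m^2

0.1392


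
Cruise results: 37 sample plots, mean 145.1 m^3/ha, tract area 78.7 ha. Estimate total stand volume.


Formula: Total Volume = Mean Volume per ha * Total Area
Total Volume = 145.1 m^3/ha * 78.7 ha
Total Volume = 11419 m^3

11419


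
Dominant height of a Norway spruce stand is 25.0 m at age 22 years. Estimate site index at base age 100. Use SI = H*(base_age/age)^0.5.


Formula: SI = H_dom * (base_age / age)^0.5
Age ratio = 100 / 22 = 4.54545
sqrt(age_ratio) = 2.13201
SI = 25.0 * 2.13201 = 53.3 m

53.3


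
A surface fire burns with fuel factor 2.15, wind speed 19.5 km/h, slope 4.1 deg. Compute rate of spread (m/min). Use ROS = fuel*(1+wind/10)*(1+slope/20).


Formula: ROS = fuel * (1 + wind/10) * (1 + slope/20)
Wind factor = 1 + 19.5/10 = 2.95
Slope factor = 1 + 4.1/20 = 1.205
ROS = 2.15 * 2.95 * 1.205 = 7.64 m/min

7.64


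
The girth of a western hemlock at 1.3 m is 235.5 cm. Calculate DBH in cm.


Formula: DBH = C / pi
DBH = 235.5 / pi
pi = 3.14159...
DBH = 75.0 cm

75.0


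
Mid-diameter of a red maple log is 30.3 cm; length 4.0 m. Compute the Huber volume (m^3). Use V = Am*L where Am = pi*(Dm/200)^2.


Huber: V = Am * L,  Am = pi*(Dm/200)^2
Am = pi*(30.3/200)^2 = 0.072107 m^2
V = 0.072107*4.0 = 0.2884 m^3

0.2884


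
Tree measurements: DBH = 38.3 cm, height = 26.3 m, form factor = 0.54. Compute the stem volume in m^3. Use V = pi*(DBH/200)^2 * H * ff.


Formula: V = pi * (DBH/200)^2 * H * ff
Radius = DBH/200 = 38.3/200 = 0.1915 m
Radius^2 = 0.1915^2 = 0.03667225 m^2
V = pi * 0.03667225 * 26.3 * 0.54
V = 1.636 m^3

1.636


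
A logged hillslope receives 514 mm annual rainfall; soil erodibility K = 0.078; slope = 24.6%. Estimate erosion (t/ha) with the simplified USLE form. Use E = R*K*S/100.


Formula: E = R * K * S / 100  (simplified USLE)
R * K = 514 * 0.078 = 40.092
E = 40.092 * 24.6 / 100 = 9.86 t/ha

9.86


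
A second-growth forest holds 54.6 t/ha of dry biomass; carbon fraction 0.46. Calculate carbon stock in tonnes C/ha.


Formula: Carbon Stock = Biomass * Carbon Fraction
C = 54.6 t/ha * 0.46
C = 25.1 t C/ha

25.1


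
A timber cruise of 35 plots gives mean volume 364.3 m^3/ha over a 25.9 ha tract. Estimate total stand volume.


Formula: Total Volume = Mean Volume per ha * Total Area
Total Volume = 364.3 m^3/ha * 25.9 ha
Total Volume = 9435 m^3

9435


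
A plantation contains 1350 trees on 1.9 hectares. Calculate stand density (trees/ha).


Formula: Stand Density = N_trees / Area_ha
Density = 1350 trees / 1.9 ha
Density = 711 trees/ha

711


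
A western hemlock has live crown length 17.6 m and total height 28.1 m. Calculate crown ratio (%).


Formula: Crown Ratio = (Crown Length / Total Height) * 100
CR = (17.6 m / 28.1 m) * 100
CR = 0.6263 * 100 = 62.6%

62.6


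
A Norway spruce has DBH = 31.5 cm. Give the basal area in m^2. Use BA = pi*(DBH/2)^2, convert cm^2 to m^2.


Formula: BA = pi * (DBH/2)^2 / 10000  (cm^2 to m^2)
Radius = DBH/2 = 31.5/2 = 15.75 cm
BA = pi * 15.75^2 / 10000
   = 779.3113 cm^2 / 10000
   = 0.0779 m^2

0.0779


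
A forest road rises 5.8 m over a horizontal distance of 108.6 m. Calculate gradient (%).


Formula: Gradient = rise / run * 100
Gradient = 5.8 / 108.6 * 100 = 5.3%

5.3


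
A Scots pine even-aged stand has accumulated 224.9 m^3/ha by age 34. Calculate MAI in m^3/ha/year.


Formula: MAI = Total Volume / Stand Age
MAI = 224.9 m^3/ha / 34 years
MAI = 6.61 m^3/ha/year

6.61


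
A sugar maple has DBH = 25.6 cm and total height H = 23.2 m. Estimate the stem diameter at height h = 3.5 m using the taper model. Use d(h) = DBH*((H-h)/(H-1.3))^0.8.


Taper: d(h) = DBH * ((H - h) / (H - 1.3))^0.8
Numerator = H - h = 23.2 - 3.5 = 19.7 m
Denominator = H - 1.3 = 23.2 - 1.3 = 21.9 m
Ratio = 19.7 / 21.9 = 0.89954
d = 25.6 * 0.89954^0.8 = 23.5 cm

23.5


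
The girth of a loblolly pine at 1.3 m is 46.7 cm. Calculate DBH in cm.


Formula: DBH = C / pi
DBH = 46.7 / pi
pi = 3.14159...
DBH = 14.9 cm

14.9


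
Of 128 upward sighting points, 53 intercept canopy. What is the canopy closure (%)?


Formula: Canopy closure = covered points / total points * 100
Closure = 53 / 128 * 100
Closure = 0.4141 * 100 = 41.4%

41.4


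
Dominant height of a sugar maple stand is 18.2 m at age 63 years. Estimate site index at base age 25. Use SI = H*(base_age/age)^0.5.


Formula: SI = H_dom * (base_age / age)^0.5
Age ratio = 25 / 63 = 0.39683
sqrt(age_ratio) = 0.62994
SI = 18.2 * 0.62994 = 11.5 m

11.5


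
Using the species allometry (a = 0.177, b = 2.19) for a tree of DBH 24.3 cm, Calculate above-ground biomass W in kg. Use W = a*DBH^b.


Formula: W = a * DBH^b  (allometric power law)
DBH^b = 24.3^2.19 = 1082.6242
W = 0.177 * 1082.6242 = 191.6 kg

191.6


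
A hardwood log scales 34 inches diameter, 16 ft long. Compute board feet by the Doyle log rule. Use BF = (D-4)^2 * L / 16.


Doyle: BF = (D - 4)^2 * L / 16
Adjusted diameter = 34 - 4 = 30 in
(D-4)^2 = 30^2 = 900
BF = 900 * 16 / 16 = 900 BF

900


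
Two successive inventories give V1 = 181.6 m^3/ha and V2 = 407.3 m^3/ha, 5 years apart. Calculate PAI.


Formula: PAI = (V_T2 - V_T1) / (T2 - T1)
Volume increment = 407.3 - 181.6 = 225.7 m^3/ha
PAI = 225.7 / 5 = 45.14 m^3/ha/year

45.14


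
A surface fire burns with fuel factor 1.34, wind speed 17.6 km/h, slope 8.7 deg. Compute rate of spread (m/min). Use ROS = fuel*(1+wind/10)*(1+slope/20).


Formula: ROS = fuel * (1 + wind/10) * (1 + slope/20)
Wind factor = 1 + 17.6/10 = 2.76
Slope factor = 1 + 8.7/20 = 1.435
ROS = 1.34 * 2.76 * 1.435 = 5.31 m/min

5.31


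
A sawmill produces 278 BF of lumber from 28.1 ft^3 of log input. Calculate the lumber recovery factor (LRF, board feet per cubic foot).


Formula: LRF = Lumber Output (BF) / Log Input (ft^3)
LRF = 278 BF / 28.1 ft^3
LRF = 9.89 BF/ft^3

9.89


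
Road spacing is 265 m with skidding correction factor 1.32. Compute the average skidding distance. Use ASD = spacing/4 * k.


Formula: ASD = (spacing / 4) * correction
Uncorrected distance = spacing / 4 = 265 / 4 = 66.25 m
ASD = 66.25 * 1.32 = 87 m

87


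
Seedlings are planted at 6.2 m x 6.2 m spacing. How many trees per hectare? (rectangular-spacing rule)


Formula: TPH = 10000 m^2/ha / (spacing_x * spacing_y)
Area per tree = 6.2 m * 6.2 m = 38.44 m^2
TPH = 10000 / 38.44 = 260 trees/ha

260


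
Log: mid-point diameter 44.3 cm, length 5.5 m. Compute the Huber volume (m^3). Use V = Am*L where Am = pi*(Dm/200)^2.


Huber: V = Am * L,  Am = pi*(Dm/200)^2
Am = pi*(44.3/200)^2 = 0.154134 m^2
V = 0.154134*5.5 = 0.8477 m^3

0.8477


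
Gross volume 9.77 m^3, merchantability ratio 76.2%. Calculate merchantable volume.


Formula: MV = V_total * (merchantable_pct / 100)
Merchantable fraction = 76.2% / 100 = 0.762
MV = 9.77 m^3 * 0.762 = 7.445 m^3

7.445


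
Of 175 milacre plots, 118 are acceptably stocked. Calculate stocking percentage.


Formula: Stocking % = stocked plots / total plots * 100
Stocking = 118 / 175 * 100
Stocking = 0.6743 * 100 = 67.4%

67.4


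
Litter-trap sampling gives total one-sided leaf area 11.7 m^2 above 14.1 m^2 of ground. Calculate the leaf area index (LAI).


Formula: LAI = total leaf area / ground area  (dimensionless)
LAI = 11.7 m^2 / 14.1 m^2
LAI = 0.83

0.83


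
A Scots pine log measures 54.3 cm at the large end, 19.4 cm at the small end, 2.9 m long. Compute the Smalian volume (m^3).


Smalian: V = (A1 + A2)/2 * L,  A = pi*(D/200)^2
A1 = pi*(54.3/200)^2 = 0.231574 m^2
A2 = pi*(19.4/200)^2 = 0.029559 m^2
V = (0.231574+0.029559)/2*2.9 = 0.3786 m^3

0.3786


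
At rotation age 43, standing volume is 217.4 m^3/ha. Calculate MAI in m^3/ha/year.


Formula: MAI = Total Volume / Stand Age
MAI = 217.4 m^3/ha / 43 years
MAI = 5.06 m^3/ha/year

5.06


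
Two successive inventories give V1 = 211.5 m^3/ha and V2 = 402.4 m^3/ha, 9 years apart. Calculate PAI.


Formula: PAI = (V_T2 - V_T1) / (T2 - T1)
Volume increment = 402.4 - 211.5 = 190.9 m^3/ha
PAI = 190.9 / 9 = 21.21 m^3/ha/year

21.21


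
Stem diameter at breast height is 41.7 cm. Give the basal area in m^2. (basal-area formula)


Formula: BA = pi * (DBH/2)^2 / 10000  (cm^2 to m^2)
Radius = DBH/2 = 41.7/2 = 20.85 cm
BA = pi * 20.85^2 / 10000
   = 1365.721 cm^2 / 10000
   = 0.1366 m^2

0.1366


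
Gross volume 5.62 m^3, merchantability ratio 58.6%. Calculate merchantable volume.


Formula: MV = V_total * (merchantable_pct / 100)
Merchantable fraction = 58.6% / 100 = 0.586
MV = 5.62 m^3 * 0.586 = 3.293 m^3

3.293


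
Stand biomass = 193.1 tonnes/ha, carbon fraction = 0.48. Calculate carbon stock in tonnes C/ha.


Formula: Carbon Stock = Biomass * Carbon Fraction
C = 193.1 t/ha * 0.48
C = 92.7 t C/ha

92.7


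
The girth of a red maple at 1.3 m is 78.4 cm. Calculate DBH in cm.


Formula: DBH = C / pi
DBH = 78.4 / pi
pi = 3.14159...
DBH = 25.0 cm

25.0


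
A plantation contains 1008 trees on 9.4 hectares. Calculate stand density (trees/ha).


Formula: Stand Density = N_trees / Area_ha
Density = 1008 trees / 9.4 ha
Density = 107 trees/ha

107


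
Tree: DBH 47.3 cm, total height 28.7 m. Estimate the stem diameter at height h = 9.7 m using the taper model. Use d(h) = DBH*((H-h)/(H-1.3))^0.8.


Taper: d(h) = DBH * ((H - h) / (H - 1.3))^0.8
Numerator = H - h = 28.7 - 9.7 = 19.0 m
Denominator = H - 1.3 = 28.7 - 1.3 = 27.4 m
Ratio = 19.0 / 27.4 = 0.69343
d = 47.3 * 0.69343^0.8 = 35.3 cm

35.3


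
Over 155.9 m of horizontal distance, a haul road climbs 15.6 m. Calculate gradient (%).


Formula: Gradient = rise / run * 100
Gradient = 15.6 / 155.9 * 100 = 10.0%

10.0


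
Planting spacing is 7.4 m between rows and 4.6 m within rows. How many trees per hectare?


Formula: TPH = 10000 m^2/ha / (spacing_x * spacing_y)
Area per tree = 7.4 m * 4.6 m = 34.04 m^2
TPH = 10000 / 34.04 = 294 trees/ha

294


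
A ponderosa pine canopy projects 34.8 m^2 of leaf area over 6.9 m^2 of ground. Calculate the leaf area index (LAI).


Formula: LAI = total leaf area / ground area  (dimensionless)
LAI = 34.8 m^2 / 6.9 m^2
LAI = 5.04

5.04


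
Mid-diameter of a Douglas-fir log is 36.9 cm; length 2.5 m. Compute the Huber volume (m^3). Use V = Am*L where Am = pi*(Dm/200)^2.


Huber: V = Am * L,  Am = pi*(Dm/200)^2
Am = pi*(36.9/200)^2 = 0.106941 m^2
V = 0.106941*2.5 = 0.2674 m^3

0.2674


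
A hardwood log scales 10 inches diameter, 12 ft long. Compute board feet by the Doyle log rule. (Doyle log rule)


Doyle: BF = (D - 4)^2 * L / 16
Adjusted diameter = 10 - 4 = 6 in
(D-4)^2 = 6^2 = 36
BF = 36 * 12 / 16 = 27 BF

27


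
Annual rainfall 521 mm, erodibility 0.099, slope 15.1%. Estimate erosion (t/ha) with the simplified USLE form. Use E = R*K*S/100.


Formula: E = R * K * S / 100  (simplified USLE)
R * K = 521 * 0.099 = 51.579
E = 51.579 * 15.1 / 100 = 7.79 t/ha

7.79


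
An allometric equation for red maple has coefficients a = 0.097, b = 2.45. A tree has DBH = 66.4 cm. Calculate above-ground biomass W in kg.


Formula: W = a * DBH^b  (allometric power law)
DBH^b = 66.4^2.45 = 29128.0757
W = 0.097 * 29128.0757 = 2825.4 kg

2825.4


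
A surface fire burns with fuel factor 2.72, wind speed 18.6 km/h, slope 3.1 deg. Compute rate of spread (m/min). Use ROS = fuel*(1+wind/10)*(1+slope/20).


Formula: ROS = fuel * (1 + wind/10) * (1 + slope/20)
Wind factor = 1 + 18.6/10 = 2.86
Slope factor = 1 + 3.1/20 = 1.155
ROS = 2.72 * 2.86 * 1.155 = 8.98 m/min

8.98


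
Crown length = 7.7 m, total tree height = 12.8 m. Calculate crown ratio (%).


Formula: Crown Ratio = (Crown Length / Total Height) * 100
CR = (7.7 m / 12.8 m) * 100
CR = 0.6016 * 100 = 60.2%

60.2


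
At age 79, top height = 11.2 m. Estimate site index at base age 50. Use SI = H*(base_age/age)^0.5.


Formula: SI = H_dom * (base_age / age)^0.5
Age ratio = 50 / 79 = 0.63291
sqrt(age_ratio) = 0.79556
SI = 11.2 * 0.79556 = 8.9 m

8.9


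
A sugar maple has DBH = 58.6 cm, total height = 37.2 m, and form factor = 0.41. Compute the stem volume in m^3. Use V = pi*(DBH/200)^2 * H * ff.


Formula: V = pi * (DBH/200)^2 * H * ff
Radius = DBH/200 = 58.6/200 = 0.293 m
Radius^2 = 0.293^2 = 0.085849 m^2
V = pi * 0.085849 * 37.2 * 0.41
V = 4.114 m^3

4.114


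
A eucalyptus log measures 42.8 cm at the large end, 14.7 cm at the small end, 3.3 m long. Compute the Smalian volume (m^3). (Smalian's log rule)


Smalian: V = (A1 + A2)/2 * L,  A = pi*(D/200)^2
A1 = pi*(42.8/200)^2 = 0.143872 m^2
A2 = pi*(14.7/200)^2 = 0.016972 m^2
V = (0.143872+0.016972)/2*3.3 = 0.2654 m^3

0.2654


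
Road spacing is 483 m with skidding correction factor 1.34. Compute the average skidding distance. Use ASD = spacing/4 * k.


Formula: ASD = (spacing / 4) * correction
Uncorrected distance = spacing / 4 = 483 / 4 = 120.75 m
ASD = 120.75 * 1.34 = 162 m

162


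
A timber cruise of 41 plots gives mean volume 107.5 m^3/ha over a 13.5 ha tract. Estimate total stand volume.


Formula: Total Volume = Mean Volume per ha * Total Area
Total Volume = 107.5 m^3/ha * 13.5 ha
Total Volume = 1451 m^3

1451


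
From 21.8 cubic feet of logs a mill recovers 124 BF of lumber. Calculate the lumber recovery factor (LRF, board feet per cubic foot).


Formula: LRF = Lumber Output (BF) / Log Input (ft^3)
LRF = 124 BF / 21.8 ft^3
LRF = 5.69 BF/ft^3

5.69


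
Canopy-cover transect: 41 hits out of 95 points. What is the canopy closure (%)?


Formula: Canopy closure = covered points / total points * 100
Closure = 41 / 95 * 100
Closure = 0.4316 * 100 = 43.2%

43.2


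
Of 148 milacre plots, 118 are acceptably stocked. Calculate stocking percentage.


Formula: Stocking % = stocked plots / total plots * 100
Stocking = 118 / 148 * 100
Stocking = 0.7973 * 100 = 79.7%

79.7


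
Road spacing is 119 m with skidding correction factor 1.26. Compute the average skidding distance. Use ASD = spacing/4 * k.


Formula: ASD = (spacing / 4) * correction
Uncorrected distance = spacing / 4 = 119 / 4 = 29.75 m
ASD = 29.75 * 1.26 = 37 m

37


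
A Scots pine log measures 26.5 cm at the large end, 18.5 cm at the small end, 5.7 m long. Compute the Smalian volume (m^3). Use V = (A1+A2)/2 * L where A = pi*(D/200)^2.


Smalian: V = (A1 + A2)/2 * L,  A = pi*(D/200)^2
A1 = pi*(26.5/200)^2 = 0.055155 m^2
A2 = pi*(18.5/200)^2 = 0.02688 m^2
V = (0.055155+0.02688)/2*5.7 = 0.2338 m^3

0.2338


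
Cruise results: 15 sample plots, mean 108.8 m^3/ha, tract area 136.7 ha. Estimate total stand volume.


Formula: Total Volume = Mean Volume per ha * Total Area
Total Volume = 108.8 m^3/ha * 136.7 ha
Total Volume = 14873 m^3

14873


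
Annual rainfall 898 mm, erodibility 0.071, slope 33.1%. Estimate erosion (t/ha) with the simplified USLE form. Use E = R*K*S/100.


Formula: E = R * K * S / 100  (simplified USLE)
R * K = 898 * 0.071 = 63.758
E = 63.758 * 33.1 / 100 = 21.1 t/ha

21.1


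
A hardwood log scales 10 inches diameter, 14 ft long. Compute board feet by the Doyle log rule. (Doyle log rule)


Doyle: BF = (D - 4)^2 * L / 16
Adjusted diameter = 10 - 4 = 6 in
(D-4)^2 = 6^2 = 36
BF = 36 * 14 / 16 = 32 BF

32


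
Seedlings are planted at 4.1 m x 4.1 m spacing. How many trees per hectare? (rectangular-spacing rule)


Formula: TPH = 10000 m^2/ha / (spacing_x * spacing_y)
Area per tree = 4.1 m * 4.1 m = 16.81 m^2
TPH = 10000 / 16.81 = 595 trees/ha

595


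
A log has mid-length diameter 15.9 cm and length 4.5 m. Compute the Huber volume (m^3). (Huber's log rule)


Huber: V = Am * L,  Am = pi*(Dm/200)^2
Am = pi*(15.9/200)^2 = 0.019856 m^2
V = 0.019856*4.5 = 0.0894 m^3

0.0894


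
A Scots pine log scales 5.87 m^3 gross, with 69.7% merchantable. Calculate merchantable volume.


Formula: MV = V_total * (merchantable_pct / 100)
Merchantable fraction = 69.7% / 100 = 0.697
MV = 5.87 m^3 * 0.697 = 4.091 m^3

4.091


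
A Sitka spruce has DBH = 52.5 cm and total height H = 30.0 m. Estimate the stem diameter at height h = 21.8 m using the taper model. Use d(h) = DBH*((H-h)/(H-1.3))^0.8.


Taper: d(h) = DBH * ((H - h) / (H - 1.3))^0.8
Numerator = H - h = 30.0 - 21.8 = 8.2 m
Denominator = H - 1.3 = 30.0 - 1.3 = 28.7 m
Ratio = 8.2 / 28.7 = 0.28571
d = 52.5 * 0.28571^0.8 = 19.3 cm

19.3


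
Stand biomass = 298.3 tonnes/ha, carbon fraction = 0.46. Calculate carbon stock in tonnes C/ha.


Formula: Carbon Stock = Biomass * Carbon Fraction
C = 298.3 t/ha * 0.46
C = 137.2 t C/ha

137.2


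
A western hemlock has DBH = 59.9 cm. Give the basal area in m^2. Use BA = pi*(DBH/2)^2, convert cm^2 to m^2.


Formula: BA = pi * (DBH/2)^2 / 10000  (cm^2 to m^2)
Radius = DBH/2 = 59.9/2 = 29.95 cm
BA = pi * 29.95^2 / 10000
   = 2818.0165 cm^2 / 10000
   = 0.2818 m^2

0.2818


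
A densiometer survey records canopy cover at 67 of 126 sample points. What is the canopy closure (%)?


Formula: Canopy closure = covered points / total points * 100
Closure = 67 / 126 * 100
Closure = 0.5317 * 100 = 53.2%

53.2


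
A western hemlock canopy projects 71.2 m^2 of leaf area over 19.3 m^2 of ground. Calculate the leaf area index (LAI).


Formula: LAI = total leaf area / ground area  (dimensionless)
LAI = 71.2 m^2 / 19.3 m^2
LAI = 3.69

3.69


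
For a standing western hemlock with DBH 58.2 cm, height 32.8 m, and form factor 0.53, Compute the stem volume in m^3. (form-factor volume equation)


Formula: V = pi * (DBH/200)^2 * H * ff
Radius = DBH/200 = 58.2/200 = 0.291 m
Radius^2 = 0.291^2 = 0.084681 m^2
V = pi * 0.084681 * 32.8 * 0.53
V = 4.625 m^3

4.625


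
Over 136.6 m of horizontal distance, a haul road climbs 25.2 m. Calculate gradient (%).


Formula: Gradient = rise / run * 100
Gradient = 25.2 / 136.6 * 100 = 18.4%

18.4


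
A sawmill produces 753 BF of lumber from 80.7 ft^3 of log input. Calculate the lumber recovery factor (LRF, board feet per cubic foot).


Formula: LRF = Lumber Output (BF) / Log Input (ft^3)
LRF = 753 BF / 80.7 ft^3
LRF = 9.33 BF/ft^3

9.33


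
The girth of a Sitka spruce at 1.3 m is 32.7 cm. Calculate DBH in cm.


Formula: DBH = C / pi
DBH = 32.7 / pi
pi = 3.14159...
DBH = 10.4 cm

10.4


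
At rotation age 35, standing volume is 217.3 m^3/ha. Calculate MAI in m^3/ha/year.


Formula: MAI = Total Volume / Stand Age
MAI = 217.3 m^3/ha / 35 years
MAI = 6.21 m^3/ha/year

6.21


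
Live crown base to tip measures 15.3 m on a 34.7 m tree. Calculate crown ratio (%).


Formula: Crown Ratio = (Crown Length / Total Height) * 100
CR = (15.3 m / 34.7 m) * 100
CR = 0.4409 * 100 = 44.1%

44.1


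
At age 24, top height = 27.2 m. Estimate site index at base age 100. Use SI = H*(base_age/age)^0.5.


Formula: SI = H_dom * (base_age / age)^0.5
Age ratio = 100 / 24 = 4.16667
sqrt(age_ratio) = 2.04124
SI = 27.2 * 2.04124 = 55.5 m

55.5


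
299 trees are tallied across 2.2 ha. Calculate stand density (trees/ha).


Formula: Stand Density = N_trees / Area_ha
Density = 299 trees / 2.2 ha
Density = 136 trees/ha

136


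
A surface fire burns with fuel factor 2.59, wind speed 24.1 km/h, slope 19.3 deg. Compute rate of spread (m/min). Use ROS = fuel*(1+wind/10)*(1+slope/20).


Formula: ROS = fuel * (1 + wind/10) * (1 + slope/20)
Wind factor = 1 + 24.1/10 = 3.41
Slope factor = 1 + 19.3/20 = 1.965
ROS = 2.59 * 3.41 * 1.965 = 17.35 m/min

17.35


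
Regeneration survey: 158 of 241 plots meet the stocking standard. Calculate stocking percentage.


Formula: Stocking % = stocked plots / total plots * 100
Stocking = 158 / 241 * 100
Stocking = 0.6556 * 100 = 65.6%

65.6


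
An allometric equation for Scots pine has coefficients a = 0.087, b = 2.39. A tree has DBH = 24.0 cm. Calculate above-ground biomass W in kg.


Formula: W = a * DBH^b  (allometric power law)
DBH^b = 24.0^2.39 = 1989.321
W = 0.087 * 1989.321 = 173.1 kg

173.1


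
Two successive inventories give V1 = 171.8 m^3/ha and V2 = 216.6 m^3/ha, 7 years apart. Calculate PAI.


Formula: PAI = (V_T2 - V_T1) / (T2 - T1)
Volume increment = 216.6 - 171.8 = 44.8 m^3/ha
PAI = 44.8 / 7 = 6.4 m^3/ha/year

6.4


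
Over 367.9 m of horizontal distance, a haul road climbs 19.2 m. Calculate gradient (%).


Formula: Gradient = rise / run * 100
Gradient = 19.2 / 367.9 * 100 = 5.2%

5.2


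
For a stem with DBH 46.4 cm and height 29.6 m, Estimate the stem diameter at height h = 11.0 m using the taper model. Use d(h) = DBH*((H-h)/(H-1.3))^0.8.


Taper: d(h) = DBH * ((H - h) / (H - 1.3))^0.8
Numerator = H - h = 29.6 - 11.0 = 18.6 m
Denominator = H - 1.3 = 29.6 - 1.3 = 28.3 m
Ratio = 18.6 / 28.3 = 0.65724
d = 46.4 * 0.65724^0.8 = 33.2 cm

33.2


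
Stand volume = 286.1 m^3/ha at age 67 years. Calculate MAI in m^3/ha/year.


Formula: MAI = Total Volume / Stand Age
MAI = 286.1 m^3/ha / 67 years
MAI = 4.27 m^3/ha/year

4.27


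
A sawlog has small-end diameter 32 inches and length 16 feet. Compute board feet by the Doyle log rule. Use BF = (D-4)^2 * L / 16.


Doyle: BF = (D - 4)^2 * L / 16
Adjusted diameter = 32 - 4 = 28 in
(D-4)^2 = 28^2 = 784
BF = 784 * 16 / 16 = 784 BF

784


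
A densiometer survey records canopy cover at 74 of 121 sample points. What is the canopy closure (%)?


Formula: Canopy closure = covered points / total points * 100
Closure = 74 / 121 * 100
Closure = 0.6116 * 100 = 61.2%

61.2


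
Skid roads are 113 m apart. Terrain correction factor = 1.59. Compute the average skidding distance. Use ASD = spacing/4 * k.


Formula: ASD = (spacing / 4) * correction
Uncorrected distance = spacing / 4 = 113 / 4 = 28.25 m
ASD = 28.25 * 1.59 = 45 m

45


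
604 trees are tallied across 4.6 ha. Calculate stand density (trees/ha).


Formula: Stand Density = N_trees / Area_ha
Density = 604 trees / 4.6 ha
Density = 131 trees/ha

131


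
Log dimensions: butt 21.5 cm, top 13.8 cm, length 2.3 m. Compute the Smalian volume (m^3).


Smalian: V = (A1 + A2)/2 * L,  A = pi*(D/200)^2
A1 = pi*(21.5/200)^2 = 0.036305 m^2
A2 = pi*(13.8/200)^2 = 0.014957 m^2
V = (0.036305+0.014957)/2*2.3 = 0.059 m^3

0.059


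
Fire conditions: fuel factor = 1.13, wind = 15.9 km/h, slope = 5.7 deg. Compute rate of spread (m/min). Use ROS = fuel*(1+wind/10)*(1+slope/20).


Formula: ROS = fuel * (1 + wind/10) * (1 + slope/20)
Wind factor = 1 + 15.9/10 = 2.59
Slope factor = 1 + 5.7/20 = 1.285
ROS = 1.13 * 2.59 * 1.285 = 3.76 m/min

3.76


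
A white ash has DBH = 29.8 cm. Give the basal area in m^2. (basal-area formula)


Formula: BA = pi * (DBH/2)^2 / 10000  (cm^2 to m^2)
Radius = DBH/2 = 29.8/2 = 14.9 cm
BA = pi * 14.9^2 / 10000
   = 697.465 cm^2 / 10000
   = 0.0697 m^2

0.0697


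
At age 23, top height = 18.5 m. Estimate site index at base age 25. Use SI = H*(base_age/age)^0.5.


Formula: SI = H_dom * (base_age / age)^0.5
Age ratio = 25 / 23 = 1.08696
sqrt(age_ratio) = 1.04257
SI = 18.5 * 1.04257 = 19.3 m

19.3


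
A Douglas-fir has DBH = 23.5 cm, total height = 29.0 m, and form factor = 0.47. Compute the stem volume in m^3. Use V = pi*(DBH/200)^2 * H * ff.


Formula: V = pi * (DBH/200)^2 * H * ff
Radius = DBH/200 = 23.5/200 = 0.1175 m
Radius^2 = 0.1175^2 = 0.01380625 m^2
V = pi * 0.01380625 * 29.0 * 0.47
V = 0.591 m^3

0.591


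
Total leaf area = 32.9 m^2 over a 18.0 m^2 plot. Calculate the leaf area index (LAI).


Formula: LAI = total leaf area / ground area  (dimensionless)
LAI = 32.9 m^2 / 18.0 m^2
LAI = 1.83

1.83


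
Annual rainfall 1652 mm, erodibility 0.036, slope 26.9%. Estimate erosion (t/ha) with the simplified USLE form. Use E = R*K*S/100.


Formula: E = R * K * S / 100  (simplified USLE)
R * K = 1652 * 0.036 = 59.472
E = 59.472 * 26.9 / 100 = 16.0 t/ha

16.0


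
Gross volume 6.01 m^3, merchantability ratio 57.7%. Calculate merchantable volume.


Formula: MV = V_total * (merchantable_pct / 100)
Merchantable fraction = 57.7% / 100 = 0.577
MV = 6.01 m^3 * 0.577 = 3.468 m^3

3.468


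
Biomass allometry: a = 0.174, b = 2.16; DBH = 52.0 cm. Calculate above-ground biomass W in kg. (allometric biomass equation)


Formula: W = a * DBH^b  (allometric power law)
DBH^b = 52.0^2.16 = 5088.2357
W = 0.174 * 5088.2357 = 885.4 kg

885.4


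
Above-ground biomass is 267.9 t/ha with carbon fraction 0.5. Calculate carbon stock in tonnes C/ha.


Formula: Carbon Stock = Biomass * Carbon Fraction
C = 267.9 t/ha * 0.5
C = 134.0 t C/ha

134.0


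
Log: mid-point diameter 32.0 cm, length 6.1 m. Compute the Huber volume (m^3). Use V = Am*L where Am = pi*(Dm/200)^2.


Huber: V = Am * L,  Am = pi*(Dm/200)^2
Am = pi*(32.0/200)^2 = 0.080425 m^2
V = 0.080425*6.1 = 0.4906 m^3

0.4906


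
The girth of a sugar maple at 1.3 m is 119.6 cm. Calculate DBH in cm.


Formula: DBH = C / pi
DBH = 119.6 / pi
pi = 3.14159...
DBH = 38.1 cm

38.1


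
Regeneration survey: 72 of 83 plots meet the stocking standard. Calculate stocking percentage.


Formula: Stocking % = stocked plots / total plots * 100
Stocking = 72 / 83 * 100
Stocking = 0.8675 * 100 = 86.7%

86.7


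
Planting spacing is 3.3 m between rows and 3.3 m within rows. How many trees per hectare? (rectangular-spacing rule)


Formula: TPH = 10000 m^2/ha / (spacing_x * spacing_y)
Area per tree = 3.3 m * 3.3 m = 10.89 m^2
TPH = 10000 / 10.89 = 918 trees/ha

918


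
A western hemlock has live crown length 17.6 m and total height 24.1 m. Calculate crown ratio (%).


Formula: Crown Ratio = (Crown Length / Total Height) * 100
CR = (17.6 m / 24.1 m) * 100
CR = 0.7303 * 100 = 73.0%

73.0


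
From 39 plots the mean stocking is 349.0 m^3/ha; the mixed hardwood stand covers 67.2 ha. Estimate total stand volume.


Formula: Total Volume = Mean Volume per ha * Total Area
Total Volume = 349.0 m^3/ha * 67.2 ha
Total Volume = 23453 m^3

23453


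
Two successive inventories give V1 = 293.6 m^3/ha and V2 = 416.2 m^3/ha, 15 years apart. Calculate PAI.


Formula: PAI = (V_T2 - V_T1) / (T2 - T1)
Volume increment = 416.2 - 293.6 = 122.6 m^3/ha
PAI = 122.6 / 15 = 8.17 m^3/ha/year

8.17


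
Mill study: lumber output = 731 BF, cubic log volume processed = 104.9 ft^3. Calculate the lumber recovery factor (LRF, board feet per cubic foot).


Formula: LRF = Lumber Output (BF) / Log Input (ft^3)
LRF = 731 BF / 104.9 ft^3
LRF = 6.97 BF/ft^3

6.97


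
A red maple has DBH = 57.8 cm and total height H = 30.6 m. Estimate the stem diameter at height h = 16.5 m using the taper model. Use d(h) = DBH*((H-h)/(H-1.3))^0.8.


Taper: d(h) = DBH * ((H - h) / (H - 1.3))^0.8
Numerator = H - h = 30.6 - 16.5 = 14.1 m
Denominator = H - 1.3 = 30.6 - 1.3 = 29.3 m
Ratio = 14.1 / 29.3 = 0.48123
d = 57.8 * 0.48123^0.8 = 32.2 cm

32.2


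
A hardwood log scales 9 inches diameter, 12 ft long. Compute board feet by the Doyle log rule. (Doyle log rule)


Doyle: BF = (D - 4)^2 * L / 16
Adjusted diameter = 9 - 4 = 5 in
(D-4)^2 = 5^2 = 25
BF = 25 * 12 / 16 = 19 BF

19


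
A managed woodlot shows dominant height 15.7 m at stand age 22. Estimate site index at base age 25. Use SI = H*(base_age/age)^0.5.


Formula: SI = H_dom * (base_age / age)^0.5
Age ratio = 25 / 22 = 1.13636
sqrt(age_ratio) = 1.066
SI = 15.7 * 1.066 = 16.7 m

16.7


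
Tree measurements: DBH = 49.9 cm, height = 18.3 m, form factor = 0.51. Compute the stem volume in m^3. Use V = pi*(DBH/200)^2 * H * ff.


Formula: V = pi * (DBH/200)^2 * H * ff
Radius = DBH/200 = 49.9/200 = 0.2495 m
Radius^2 = 0.2495^2 = 0.06225025 m^2
V = pi * 0.06225025 * 18.3 * 0.51
V = 1.825 m^3

1.825


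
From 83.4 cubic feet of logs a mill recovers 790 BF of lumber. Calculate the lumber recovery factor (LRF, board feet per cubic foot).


Formula: LRF = Lumber Output (BF) / Log Input (ft^3)
LRF = 790 BF / 83.4 ft^3
LRF = 9.47 BF/ft^3

9.47


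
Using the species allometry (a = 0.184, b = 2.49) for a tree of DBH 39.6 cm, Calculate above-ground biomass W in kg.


Formula: W = a * DBH^b  (allometric power law)
DBH^b = 39.6^2.49 = 9511.7628
W = 0.184 * 9511.7628 = 1750.2 kg

1750.2


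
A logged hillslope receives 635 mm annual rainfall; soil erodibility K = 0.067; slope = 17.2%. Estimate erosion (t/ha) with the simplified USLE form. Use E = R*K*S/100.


Formula: E = R * K * S / 100  (simplified USLE)
R * K = 635 * 0.067 = 42.545
E = 42.545 * 17.2 / 100 = 7.32 t/ha

7.32


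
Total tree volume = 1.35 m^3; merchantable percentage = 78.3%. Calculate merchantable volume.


Formula: MV = V_total * (merchantable_pct / 100)
Merchantable fraction = 78.3% / 100 = 0.783
MV = 1.35 m^3 * 0.783 = 1.057 m^3

1.057


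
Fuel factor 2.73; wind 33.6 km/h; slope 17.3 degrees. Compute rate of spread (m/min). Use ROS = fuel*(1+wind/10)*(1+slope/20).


Formula: ROS = fuel * (1 + wind/10) * (1 + slope/20)
Wind factor = 1 + 33.6/10 = 4.36
Slope factor = 1 + 17.3/20 = 1.865
ROS = 2.73 * 4.36 * 1.865 = 22.2 m/min

22.2


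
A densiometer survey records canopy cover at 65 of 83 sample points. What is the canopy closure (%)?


Formula: Canopy closure = covered points / total points * 100
Closure = 65 / 83 * 100
Closure = 0.7831 * 100 = 78.3%

78.3


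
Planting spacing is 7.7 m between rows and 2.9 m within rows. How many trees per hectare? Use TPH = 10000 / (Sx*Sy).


Formula: TPH = 10000 m^2/ha / (spacing_x * spacing_y)
Area per tree = 7.7 m * 2.9 m = 22.33 m^2
TPH = 10000 / 22.33 = 448 trees/ha

448


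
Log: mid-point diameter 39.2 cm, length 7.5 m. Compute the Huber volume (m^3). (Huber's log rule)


Huber: V = Am * L,  Am = pi*(Dm/200)^2
Am = pi*(39.2/200)^2 = 0.120687 m^2
V = 0.120687*7.5 = 0.9052 m^3

0.9052


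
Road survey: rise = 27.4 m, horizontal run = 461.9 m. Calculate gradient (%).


Formula: Gradient = rise / run * 100
Gradient = 27.4 / 461.9 * 100 = 5.9%

5.9


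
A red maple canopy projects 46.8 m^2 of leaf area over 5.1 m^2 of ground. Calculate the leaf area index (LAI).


Formula: LAI = total leaf area / ground area  (dimensionless)
LAI = 46.8 m^2 / 5.1 m^2
LAI = 9.18

9.18


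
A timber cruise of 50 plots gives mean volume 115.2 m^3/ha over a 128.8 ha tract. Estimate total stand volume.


Formula: Total Volume = Mean Volume per ha * Total Area
Total Volume = 115.2 m^3/ha * 128.8 ha
Total Volume = 14838 m^3

14838


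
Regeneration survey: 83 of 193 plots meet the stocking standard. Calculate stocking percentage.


Formula: Stocking % = stocked plots / total plots * 100
Stocking = 83 / 193 * 100
Stocking = 0.4301 * 100 = 43.0%

43.0


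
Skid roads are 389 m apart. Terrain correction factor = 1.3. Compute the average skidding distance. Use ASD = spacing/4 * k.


Formula: ASD = (spacing / 4) * correction
Uncorrected distance = spacing / 4 = 389 / 4 = 97.25 m
ASD = 97.25 * 1.3 = 126 m

126


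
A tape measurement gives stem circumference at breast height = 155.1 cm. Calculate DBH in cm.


Formula: DBH = C / pi
DBH = 155.1 / pi
pi = 3.14159...
DBH = 49.4 cm

49.4


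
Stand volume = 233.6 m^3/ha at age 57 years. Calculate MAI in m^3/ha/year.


Formula: MAI = Total Volume / Stand Age
MAI = 233.6 m^3/ha / 57 years
MAI = 4.1 m^3/ha/year

4.1


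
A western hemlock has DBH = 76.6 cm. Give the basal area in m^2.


Formula: BA = pi * (DBH/2)^2 / 10000  (cm^2 to m^2)
Radius = DBH/2 = 76.6/2 = 38.3 cm
BA = pi * 38.3^2 / 10000
   = 4608.3708 cm^2 / 10000
   = 0.4608 m^2

0.4608


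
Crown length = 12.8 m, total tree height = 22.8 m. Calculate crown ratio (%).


Formula: Crown Ratio = (Crown Length / Total Height) * 100
CR = (12.8 m / 22.8 m) * 100
CR = 0.5614 * 100 = 56.1%

56.1


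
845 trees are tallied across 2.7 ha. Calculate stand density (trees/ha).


Formula: Stand Density = N_trees / Area_ha
Density = 845 trees / 2.7 ha
Density = 313 trees/ha

313


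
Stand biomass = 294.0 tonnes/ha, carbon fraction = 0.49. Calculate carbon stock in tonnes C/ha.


Formula: Carbon Stock = Biomass * Carbon Fraction
C = 294.0 t/ha * 0.49
C = 144.1 t C/ha

144.1


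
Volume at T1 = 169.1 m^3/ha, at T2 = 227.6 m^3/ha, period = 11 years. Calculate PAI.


Formula: PAI = (V_T2 - V_T1) / (T2 - T1)
Volume increment = 227.6 - 169.1 = 58.5 m^3/ha
PAI = 58.5 / 11 = 5.32 m^3/ha/year

5.32


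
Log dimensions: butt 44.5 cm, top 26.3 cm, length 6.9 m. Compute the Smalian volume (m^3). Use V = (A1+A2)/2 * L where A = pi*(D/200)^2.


Smalian: V = (A1 + A2)/2 * L,  A = pi*(D/200)^2
A1 = pi*(44.5/200)^2 = 0.155528 m^2
A2 = pi*(26.3/200)^2 = 0.054325 m^2
V = (0.155528+0.054325)/2*6.9 = 0.724 m^3

0.724


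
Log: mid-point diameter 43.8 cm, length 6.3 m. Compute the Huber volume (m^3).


Huber: V = Am * L,  Am = pi*(Dm/200)^2
Am = pi*(43.8/200)^2 = 0.150674 m^2
V = 0.150674*6.3 = 0.9492 m^3

0.9492


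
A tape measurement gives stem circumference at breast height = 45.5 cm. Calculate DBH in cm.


Formula: DBH = C / pi
DBH = 45.5 / pi
pi = 3.14159...
DBH = 14.5 cm

14.5


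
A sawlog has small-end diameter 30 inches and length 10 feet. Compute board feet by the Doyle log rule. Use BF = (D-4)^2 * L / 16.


Doyle: BF = (D - 4)^2 * L / 16
Adjusted diameter = 30 - 4 = 26 in
(D-4)^2 = 26^2 = 676
BF = 676 * 10 / 16 = 423 BF

423


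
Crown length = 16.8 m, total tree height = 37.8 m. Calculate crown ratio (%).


Formula: Crown Ratio = (Crown Length / Total Height) * 100
CR = (16.8 m / 37.8 m) * 100
CR = 0.4444 * 100 = 44.4%

44.4


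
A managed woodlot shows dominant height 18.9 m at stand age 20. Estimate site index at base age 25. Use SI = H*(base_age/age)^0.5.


Formula: SI = H_dom * (base_age / age)^0.5
Age ratio = 25 / 20 = 1.25
sqrt(age_ratio) = 1.11803
SI = 18.9 * 1.11803 = 21.1 m

21.1


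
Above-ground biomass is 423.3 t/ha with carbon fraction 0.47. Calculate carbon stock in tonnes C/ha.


Formula: Carbon Stock = Biomass * Carbon Fraction
C = 423.3 t/ha * 0.47
C = 199.0 t C/ha

199.0


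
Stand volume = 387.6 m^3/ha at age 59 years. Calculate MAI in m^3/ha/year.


Formula: MAI = Total Volume / Stand Age
MAI = 387.6 m^3/ha / 59 years
MAI = 6.57 m^3/ha/year

6.57


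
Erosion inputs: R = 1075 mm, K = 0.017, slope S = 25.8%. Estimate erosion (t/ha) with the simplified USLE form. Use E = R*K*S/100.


Formula: E = R * K * S / 100  (simplified USLE)
R * K = 1075 * 0.017 = 18.275
E = 18.275 * 25.8 / 100 = 4.71 t/ha

4.71


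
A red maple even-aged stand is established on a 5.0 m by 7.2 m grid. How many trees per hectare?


Formula: TPH = 10000 m^2/ha / (spacing_x * spacing_y)
Area per tree = 5.0 m * 7.2 m = 36.0 m^2
TPH = 10000 / 36.0 = 278 trees/ha

278


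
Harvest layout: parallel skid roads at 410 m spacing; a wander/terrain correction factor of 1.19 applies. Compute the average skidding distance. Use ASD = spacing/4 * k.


Formula: ASD = (spacing / 4) * correction
Uncorrected distance = spacing / 4 = 410 / 4 = 102.5 m
ASD = 102.5 * 1.19 = 122 m

122
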